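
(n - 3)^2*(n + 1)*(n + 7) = n^4 + 2*n^3 - 32*n^2 + 30*n + 63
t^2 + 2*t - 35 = (t - 5)*(t + 7)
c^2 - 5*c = c*(c - 5)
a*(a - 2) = a^2 - 2*a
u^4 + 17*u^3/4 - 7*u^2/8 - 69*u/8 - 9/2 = (u - 3/2)*(u + 3/4)*(u + 1)*(u + 4)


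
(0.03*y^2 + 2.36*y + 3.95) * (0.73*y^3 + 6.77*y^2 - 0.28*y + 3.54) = 0.0219*y^5 + 1.9259*y^4 + 18.8523*y^3 + 26.1869*y^2 + 7.2484*y + 13.983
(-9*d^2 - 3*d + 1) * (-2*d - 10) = 18*d^3 + 96*d^2 + 28*d - 10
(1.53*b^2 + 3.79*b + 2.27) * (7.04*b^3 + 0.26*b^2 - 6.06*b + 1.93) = 10.7712*b^5 + 27.0794*b^4 + 7.6944*b^3 - 19.4243*b^2 - 6.4415*b + 4.3811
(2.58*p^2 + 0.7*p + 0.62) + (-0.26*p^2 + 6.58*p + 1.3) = 2.32*p^2 + 7.28*p + 1.92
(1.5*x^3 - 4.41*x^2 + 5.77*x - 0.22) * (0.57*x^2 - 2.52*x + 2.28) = 0.855*x^5 - 6.2937*x^4 + 17.8221*x^3 - 24.7206*x^2 + 13.71*x - 0.5016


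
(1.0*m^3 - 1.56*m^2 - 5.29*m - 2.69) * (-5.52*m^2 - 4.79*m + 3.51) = -5.52*m^5 + 3.8212*m^4 + 40.1832*m^3 + 34.7123*m^2 - 5.6828*m - 9.4419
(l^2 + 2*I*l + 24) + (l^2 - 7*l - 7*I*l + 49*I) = 2*l^2 - 7*l - 5*I*l + 24 + 49*I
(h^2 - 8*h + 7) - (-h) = h^2 - 7*h + 7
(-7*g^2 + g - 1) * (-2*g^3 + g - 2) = 14*g^5 - 2*g^4 - 5*g^3 + 15*g^2 - 3*g + 2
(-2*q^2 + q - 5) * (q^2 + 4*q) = -2*q^4 - 7*q^3 - q^2 - 20*q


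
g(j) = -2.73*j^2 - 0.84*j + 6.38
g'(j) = -5.46*j - 0.84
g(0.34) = 5.78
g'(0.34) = -2.70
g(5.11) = -69.20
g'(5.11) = -28.74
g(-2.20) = -4.99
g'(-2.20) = 11.17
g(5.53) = -81.75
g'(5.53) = -31.03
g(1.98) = -5.99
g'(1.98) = -11.65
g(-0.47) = 6.17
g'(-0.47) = 1.73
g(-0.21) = 6.44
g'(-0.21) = 0.31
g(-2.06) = -3.47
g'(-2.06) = 10.41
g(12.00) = -396.82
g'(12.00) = -66.36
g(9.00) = -222.31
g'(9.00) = -49.98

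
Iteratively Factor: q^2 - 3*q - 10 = (q - 5)*(q + 2)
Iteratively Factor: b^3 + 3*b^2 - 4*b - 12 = (b + 2)*(b^2 + b - 6) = (b + 2)*(b + 3)*(b - 2)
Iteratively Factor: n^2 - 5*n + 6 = (n - 3)*(n - 2)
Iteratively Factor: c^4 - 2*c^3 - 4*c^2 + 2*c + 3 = (c + 1)*(c^3 - 3*c^2 - c + 3) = (c - 1)*(c + 1)*(c^2 - 2*c - 3) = (c - 1)*(c + 1)^2*(c - 3)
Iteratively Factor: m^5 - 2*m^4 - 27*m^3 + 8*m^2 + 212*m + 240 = (m + 2)*(m^4 - 4*m^3 - 19*m^2 + 46*m + 120) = (m + 2)*(m + 3)*(m^3 - 7*m^2 + 2*m + 40) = (m - 4)*(m + 2)*(m + 3)*(m^2 - 3*m - 10) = (m - 5)*(m - 4)*(m + 2)*(m + 3)*(m + 2)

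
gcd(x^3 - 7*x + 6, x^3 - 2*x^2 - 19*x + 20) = x - 1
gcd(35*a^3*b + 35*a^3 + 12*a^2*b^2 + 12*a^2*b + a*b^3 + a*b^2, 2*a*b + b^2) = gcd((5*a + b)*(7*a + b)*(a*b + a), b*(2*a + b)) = 1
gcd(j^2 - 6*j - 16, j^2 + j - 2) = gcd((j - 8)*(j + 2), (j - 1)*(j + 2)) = j + 2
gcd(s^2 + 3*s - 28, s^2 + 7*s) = s + 7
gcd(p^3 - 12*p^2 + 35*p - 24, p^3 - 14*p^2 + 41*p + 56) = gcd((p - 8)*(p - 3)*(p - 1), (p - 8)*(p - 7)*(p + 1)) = p - 8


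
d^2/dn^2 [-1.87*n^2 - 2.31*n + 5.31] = -3.74000000000000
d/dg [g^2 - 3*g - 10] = 2*g - 3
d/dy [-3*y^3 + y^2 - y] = -9*y^2 + 2*y - 1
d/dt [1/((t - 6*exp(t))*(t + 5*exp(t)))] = (-(t - 6*exp(t))*(5*exp(t) + 1) + (t + 5*exp(t))*(6*exp(t) - 1))/((t - 6*exp(t))^2*(t + 5*exp(t))^2)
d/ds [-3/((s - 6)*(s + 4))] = 6*(s - 1)/((s - 6)^2*(s + 4)^2)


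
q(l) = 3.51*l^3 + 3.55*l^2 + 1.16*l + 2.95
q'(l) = 10.53*l^2 + 7.1*l + 1.16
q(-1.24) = 0.28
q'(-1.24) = 8.55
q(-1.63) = -4.71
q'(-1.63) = 17.56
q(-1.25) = 0.19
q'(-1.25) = 8.74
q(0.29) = 3.67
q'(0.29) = 4.10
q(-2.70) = -43.39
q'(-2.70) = 58.75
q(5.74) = 790.38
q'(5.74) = 388.85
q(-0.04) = 2.91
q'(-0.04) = 0.89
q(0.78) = 7.68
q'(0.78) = 13.10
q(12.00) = 6593.35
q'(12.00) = 1602.68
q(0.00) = 2.95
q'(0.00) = 1.16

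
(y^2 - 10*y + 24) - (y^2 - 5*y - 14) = 38 - 5*y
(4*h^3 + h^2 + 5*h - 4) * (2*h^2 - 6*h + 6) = 8*h^5 - 22*h^4 + 28*h^3 - 32*h^2 + 54*h - 24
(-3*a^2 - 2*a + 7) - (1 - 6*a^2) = 3*a^2 - 2*a + 6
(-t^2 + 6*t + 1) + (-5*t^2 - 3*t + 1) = -6*t^2 + 3*t + 2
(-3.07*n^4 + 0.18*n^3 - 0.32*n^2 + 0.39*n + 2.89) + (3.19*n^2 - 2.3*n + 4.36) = -3.07*n^4 + 0.18*n^3 + 2.87*n^2 - 1.91*n + 7.25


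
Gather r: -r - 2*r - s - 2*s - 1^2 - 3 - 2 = -3*r - 3*s - 6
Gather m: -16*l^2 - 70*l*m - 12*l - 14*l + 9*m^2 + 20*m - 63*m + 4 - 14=-16*l^2 - 26*l + 9*m^2 + m*(-70*l - 43) - 10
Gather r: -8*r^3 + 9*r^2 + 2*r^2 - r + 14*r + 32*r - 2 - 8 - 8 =-8*r^3 + 11*r^2 + 45*r - 18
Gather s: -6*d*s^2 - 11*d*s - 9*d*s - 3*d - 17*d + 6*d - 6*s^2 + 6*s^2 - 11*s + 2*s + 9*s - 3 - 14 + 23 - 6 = -6*d*s^2 - 20*d*s - 14*d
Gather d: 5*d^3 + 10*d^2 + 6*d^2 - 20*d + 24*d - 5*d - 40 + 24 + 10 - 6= 5*d^3 + 16*d^2 - d - 12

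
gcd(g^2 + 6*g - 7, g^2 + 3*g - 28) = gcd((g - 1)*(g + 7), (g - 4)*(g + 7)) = g + 7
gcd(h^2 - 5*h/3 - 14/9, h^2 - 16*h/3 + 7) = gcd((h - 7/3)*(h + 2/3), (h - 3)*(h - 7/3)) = h - 7/3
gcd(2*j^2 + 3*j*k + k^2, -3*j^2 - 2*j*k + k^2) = j + k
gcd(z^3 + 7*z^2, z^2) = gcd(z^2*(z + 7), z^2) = z^2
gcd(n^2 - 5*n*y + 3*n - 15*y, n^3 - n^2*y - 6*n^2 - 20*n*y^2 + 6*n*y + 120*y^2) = -n + 5*y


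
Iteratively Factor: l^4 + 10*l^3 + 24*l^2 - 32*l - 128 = (l + 4)*(l^3 + 6*l^2 - 32) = (l + 4)^2*(l^2 + 2*l - 8) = (l - 2)*(l + 4)^2*(l + 4)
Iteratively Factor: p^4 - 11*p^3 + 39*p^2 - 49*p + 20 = (p - 5)*(p^3 - 6*p^2 + 9*p - 4) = (p - 5)*(p - 4)*(p^2 - 2*p + 1) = (p - 5)*(p - 4)*(p - 1)*(p - 1)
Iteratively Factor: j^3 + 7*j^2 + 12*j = (j + 3)*(j^2 + 4*j) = (j + 3)*(j + 4)*(j)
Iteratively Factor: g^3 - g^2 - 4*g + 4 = (g + 2)*(g^2 - 3*g + 2) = (g - 2)*(g + 2)*(g - 1)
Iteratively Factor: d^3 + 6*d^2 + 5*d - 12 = (d + 3)*(d^2 + 3*d - 4) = (d + 3)*(d + 4)*(d - 1)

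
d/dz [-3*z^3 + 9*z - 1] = 9 - 9*z^2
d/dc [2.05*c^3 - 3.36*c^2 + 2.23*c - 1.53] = 6.15*c^2 - 6.72*c + 2.23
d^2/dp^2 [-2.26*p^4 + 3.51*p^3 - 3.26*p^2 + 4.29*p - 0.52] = -27.12*p^2 + 21.06*p - 6.52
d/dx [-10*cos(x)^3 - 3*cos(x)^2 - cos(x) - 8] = (30*cos(x)^2 + 6*cos(x) + 1)*sin(x)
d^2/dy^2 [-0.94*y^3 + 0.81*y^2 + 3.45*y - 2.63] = 1.62 - 5.64*y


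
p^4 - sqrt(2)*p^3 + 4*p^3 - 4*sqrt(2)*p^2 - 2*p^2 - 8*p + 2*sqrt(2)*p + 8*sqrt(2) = (p + 4)*(p - sqrt(2))^2*(p + sqrt(2))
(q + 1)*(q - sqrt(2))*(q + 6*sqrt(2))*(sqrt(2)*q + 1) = sqrt(2)*q^4 + sqrt(2)*q^3 + 11*q^3 - 7*sqrt(2)*q^2 + 11*q^2 - 12*q - 7*sqrt(2)*q - 12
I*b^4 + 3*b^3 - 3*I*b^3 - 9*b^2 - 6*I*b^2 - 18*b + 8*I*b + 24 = (b - 4)*(b + 2)*(b - 3*I)*(I*b - I)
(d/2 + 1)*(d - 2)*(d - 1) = d^3/2 - d^2/2 - 2*d + 2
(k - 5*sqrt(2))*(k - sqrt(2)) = k^2 - 6*sqrt(2)*k + 10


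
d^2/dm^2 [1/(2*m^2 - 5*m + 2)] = 2*(-4*m^2 + 10*m + (4*m - 5)^2 - 4)/(2*m^2 - 5*m + 2)^3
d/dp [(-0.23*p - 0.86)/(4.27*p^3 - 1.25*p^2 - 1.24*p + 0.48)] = (1.9642*p^3 + 10.7291*p^2 - 2.15*p - 1.1768)/(18.2329*p^6 - 10.675*p^5 - 9.0271*p^4 + 7.1992*p^3 + 0.3376*p^2 - 1.1904*p + 0.2304)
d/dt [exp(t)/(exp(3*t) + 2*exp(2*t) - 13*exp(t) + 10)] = 2*(-exp(3*t) - exp(2*t) + 5)*exp(t)/(exp(6*t) + 4*exp(5*t) - 22*exp(4*t) - 32*exp(3*t) + 209*exp(2*t) - 260*exp(t) + 100)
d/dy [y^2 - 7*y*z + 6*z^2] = 2*y - 7*z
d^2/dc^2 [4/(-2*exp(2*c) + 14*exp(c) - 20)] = 2*(-2*(2*exp(c) - 7)^2*exp(c) + (4*exp(c) - 7)*(exp(2*c) - 7*exp(c) + 10))*exp(c)/(exp(2*c) - 7*exp(c) + 10)^3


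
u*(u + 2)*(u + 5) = u^3 + 7*u^2 + 10*u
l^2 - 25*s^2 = (l - 5*s)*(l + 5*s)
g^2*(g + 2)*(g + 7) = g^4 + 9*g^3 + 14*g^2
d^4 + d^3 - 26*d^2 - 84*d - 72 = (d - 6)*(d + 2)^2*(d + 3)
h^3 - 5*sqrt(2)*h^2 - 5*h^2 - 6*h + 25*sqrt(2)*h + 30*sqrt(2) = (h - 6)*(h + 1)*(h - 5*sqrt(2))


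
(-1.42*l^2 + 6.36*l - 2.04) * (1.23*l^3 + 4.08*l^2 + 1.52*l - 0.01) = -1.7466*l^5 + 2.0292*l^4 + 21.2812*l^3 + 1.3582*l^2 - 3.1644*l + 0.0204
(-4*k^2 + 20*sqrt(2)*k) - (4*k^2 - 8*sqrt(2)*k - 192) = -8*k^2 + 28*sqrt(2)*k + 192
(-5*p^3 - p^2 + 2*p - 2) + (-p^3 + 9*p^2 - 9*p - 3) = -6*p^3 + 8*p^2 - 7*p - 5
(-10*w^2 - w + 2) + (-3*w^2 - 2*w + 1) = -13*w^2 - 3*w + 3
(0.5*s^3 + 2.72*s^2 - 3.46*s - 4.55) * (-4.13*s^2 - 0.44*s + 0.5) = -2.065*s^5 - 11.4536*s^4 + 13.343*s^3 + 21.6739*s^2 + 0.272*s - 2.275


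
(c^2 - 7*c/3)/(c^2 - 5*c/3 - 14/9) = 3*c/(3*c + 2)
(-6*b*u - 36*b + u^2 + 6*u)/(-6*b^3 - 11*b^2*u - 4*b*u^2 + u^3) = (u + 6)/(b^2 + 2*b*u + u^2)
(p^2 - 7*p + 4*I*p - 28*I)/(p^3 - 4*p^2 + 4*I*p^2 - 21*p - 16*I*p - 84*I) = 1/(p + 3)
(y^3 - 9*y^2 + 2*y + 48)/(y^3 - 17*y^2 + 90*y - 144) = (y + 2)/(y - 6)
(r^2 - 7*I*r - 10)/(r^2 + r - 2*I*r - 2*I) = (r - 5*I)/(r + 1)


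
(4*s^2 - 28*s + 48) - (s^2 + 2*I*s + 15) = 3*s^2 - 28*s - 2*I*s + 33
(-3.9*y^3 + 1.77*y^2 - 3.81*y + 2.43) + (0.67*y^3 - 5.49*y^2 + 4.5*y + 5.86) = -3.23*y^3 - 3.72*y^2 + 0.69*y + 8.29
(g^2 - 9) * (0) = 0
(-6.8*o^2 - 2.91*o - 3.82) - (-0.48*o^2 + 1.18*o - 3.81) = -6.32*o^2 - 4.09*o - 0.00999999999999979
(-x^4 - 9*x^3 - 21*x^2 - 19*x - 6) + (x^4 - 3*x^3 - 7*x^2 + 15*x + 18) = -12*x^3 - 28*x^2 - 4*x + 12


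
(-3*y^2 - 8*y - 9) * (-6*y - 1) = 18*y^3 + 51*y^2 + 62*y + 9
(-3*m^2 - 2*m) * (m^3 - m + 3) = -3*m^5 - 2*m^4 + 3*m^3 - 7*m^2 - 6*m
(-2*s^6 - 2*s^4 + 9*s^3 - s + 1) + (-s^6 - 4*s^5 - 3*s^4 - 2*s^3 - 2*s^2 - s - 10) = -3*s^6 - 4*s^5 - 5*s^4 + 7*s^3 - 2*s^2 - 2*s - 9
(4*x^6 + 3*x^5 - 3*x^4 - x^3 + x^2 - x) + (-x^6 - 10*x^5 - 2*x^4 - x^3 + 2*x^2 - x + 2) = 3*x^6 - 7*x^5 - 5*x^4 - 2*x^3 + 3*x^2 - 2*x + 2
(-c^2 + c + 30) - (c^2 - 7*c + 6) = -2*c^2 + 8*c + 24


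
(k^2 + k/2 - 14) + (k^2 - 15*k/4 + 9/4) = 2*k^2 - 13*k/4 - 47/4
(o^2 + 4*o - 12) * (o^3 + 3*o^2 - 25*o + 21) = o^5 + 7*o^4 - 25*o^3 - 115*o^2 + 384*o - 252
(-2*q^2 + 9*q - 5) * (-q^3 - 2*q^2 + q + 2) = 2*q^5 - 5*q^4 - 15*q^3 + 15*q^2 + 13*q - 10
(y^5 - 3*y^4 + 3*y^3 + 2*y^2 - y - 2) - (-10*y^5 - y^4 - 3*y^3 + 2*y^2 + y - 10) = 11*y^5 - 2*y^4 + 6*y^3 - 2*y + 8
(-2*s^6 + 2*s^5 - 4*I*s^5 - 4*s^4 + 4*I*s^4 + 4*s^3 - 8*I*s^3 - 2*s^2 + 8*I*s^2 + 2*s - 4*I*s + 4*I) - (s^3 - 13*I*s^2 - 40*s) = -2*s^6 + 2*s^5 - 4*I*s^5 - 4*s^4 + 4*I*s^4 + 3*s^3 - 8*I*s^3 - 2*s^2 + 21*I*s^2 + 42*s - 4*I*s + 4*I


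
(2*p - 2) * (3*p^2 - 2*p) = 6*p^3 - 10*p^2 + 4*p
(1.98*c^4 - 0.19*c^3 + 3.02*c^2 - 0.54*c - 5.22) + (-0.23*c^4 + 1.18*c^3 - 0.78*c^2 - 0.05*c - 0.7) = 1.75*c^4 + 0.99*c^3 + 2.24*c^2 - 0.59*c - 5.92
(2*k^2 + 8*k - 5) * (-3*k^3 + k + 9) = -6*k^5 - 24*k^4 + 17*k^3 + 26*k^2 + 67*k - 45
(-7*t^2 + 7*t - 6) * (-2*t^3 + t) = 14*t^5 - 14*t^4 + 5*t^3 + 7*t^2 - 6*t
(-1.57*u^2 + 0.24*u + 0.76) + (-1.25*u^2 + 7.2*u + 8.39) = -2.82*u^2 + 7.44*u + 9.15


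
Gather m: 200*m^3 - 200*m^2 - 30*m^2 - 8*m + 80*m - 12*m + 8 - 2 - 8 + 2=200*m^3 - 230*m^2 + 60*m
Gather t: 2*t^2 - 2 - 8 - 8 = 2*t^2 - 18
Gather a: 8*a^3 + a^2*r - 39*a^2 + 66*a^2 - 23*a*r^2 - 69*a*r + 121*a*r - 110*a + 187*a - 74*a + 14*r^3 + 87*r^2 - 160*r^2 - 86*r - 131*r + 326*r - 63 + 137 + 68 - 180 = 8*a^3 + a^2*(r + 27) + a*(-23*r^2 + 52*r + 3) + 14*r^3 - 73*r^2 + 109*r - 38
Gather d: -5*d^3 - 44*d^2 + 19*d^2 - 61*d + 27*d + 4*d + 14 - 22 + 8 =-5*d^3 - 25*d^2 - 30*d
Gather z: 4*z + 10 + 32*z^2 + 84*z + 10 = 32*z^2 + 88*z + 20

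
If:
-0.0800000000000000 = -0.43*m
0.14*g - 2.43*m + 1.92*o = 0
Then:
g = 3.22923588039867 - 13.7142857142857*o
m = 0.19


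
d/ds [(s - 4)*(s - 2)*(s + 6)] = 3*s^2 - 28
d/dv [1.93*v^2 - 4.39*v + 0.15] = 3.86*v - 4.39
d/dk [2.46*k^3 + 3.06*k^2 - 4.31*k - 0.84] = 7.38*k^2 + 6.12*k - 4.31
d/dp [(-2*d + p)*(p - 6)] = -2*d + 2*p - 6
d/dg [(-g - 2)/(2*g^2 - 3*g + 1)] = (-2*g^2 + 3*g + (g + 2)*(4*g - 3) - 1)/(2*g^2 - 3*g + 1)^2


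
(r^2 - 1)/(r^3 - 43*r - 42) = (r - 1)/(r^2 - r - 42)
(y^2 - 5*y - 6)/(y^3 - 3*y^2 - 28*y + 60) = (y + 1)/(y^2 + 3*y - 10)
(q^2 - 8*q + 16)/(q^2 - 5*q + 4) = (q - 4)/(q - 1)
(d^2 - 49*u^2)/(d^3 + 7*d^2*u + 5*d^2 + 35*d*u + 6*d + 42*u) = (d - 7*u)/(d^2 + 5*d + 6)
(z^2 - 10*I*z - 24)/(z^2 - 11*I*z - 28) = (z - 6*I)/(z - 7*I)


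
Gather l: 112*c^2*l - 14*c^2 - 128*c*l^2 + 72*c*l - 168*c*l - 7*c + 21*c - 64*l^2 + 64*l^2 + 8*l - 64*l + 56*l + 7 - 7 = -14*c^2 - 128*c*l^2 + 14*c + l*(112*c^2 - 96*c)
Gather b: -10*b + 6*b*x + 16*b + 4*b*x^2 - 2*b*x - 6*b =b*(4*x^2 + 4*x)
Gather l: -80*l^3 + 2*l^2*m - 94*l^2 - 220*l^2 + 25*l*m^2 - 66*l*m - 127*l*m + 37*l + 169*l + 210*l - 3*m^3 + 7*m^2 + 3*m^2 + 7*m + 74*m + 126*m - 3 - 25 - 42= -80*l^3 + l^2*(2*m - 314) + l*(25*m^2 - 193*m + 416) - 3*m^3 + 10*m^2 + 207*m - 70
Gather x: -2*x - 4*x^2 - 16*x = -4*x^2 - 18*x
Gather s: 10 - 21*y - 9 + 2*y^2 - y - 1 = 2*y^2 - 22*y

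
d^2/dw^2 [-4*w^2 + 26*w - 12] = -8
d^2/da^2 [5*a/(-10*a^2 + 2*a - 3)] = 20*(-2*a*(10*a - 1)^2 + (15*a - 1)*(10*a^2 - 2*a + 3))/(10*a^2 - 2*a + 3)^3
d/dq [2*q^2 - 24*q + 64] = 4*q - 24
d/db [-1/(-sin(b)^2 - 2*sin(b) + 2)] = -2*(sin(b) + 1)*cos(b)/(sin(b)^2 + 2*sin(b) - 2)^2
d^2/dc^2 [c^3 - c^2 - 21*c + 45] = 6*c - 2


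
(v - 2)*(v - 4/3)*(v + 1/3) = v^3 - 3*v^2 + 14*v/9 + 8/9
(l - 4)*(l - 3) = l^2 - 7*l + 12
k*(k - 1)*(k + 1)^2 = k^4 + k^3 - k^2 - k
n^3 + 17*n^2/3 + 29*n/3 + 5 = (n + 1)*(n + 5/3)*(n + 3)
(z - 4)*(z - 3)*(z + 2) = z^3 - 5*z^2 - 2*z + 24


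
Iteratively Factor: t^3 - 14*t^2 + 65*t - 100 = (t - 5)*(t^2 - 9*t + 20) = (t - 5)*(t - 4)*(t - 5)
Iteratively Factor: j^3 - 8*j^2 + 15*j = (j - 3)*(j^2 - 5*j) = (j - 5)*(j - 3)*(j)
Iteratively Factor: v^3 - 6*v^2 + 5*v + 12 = (v - 4)*(v^2 - 2*v - 3) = (v - 4)*(v - 3)*(v + 1)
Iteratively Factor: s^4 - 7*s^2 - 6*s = (s + 2)*(s^3 - 2*s^2 - 3*s) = (s - 3)*(s + 2)*(s^2 + s) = s*(s - 3)*(s + 2)*(s + 1)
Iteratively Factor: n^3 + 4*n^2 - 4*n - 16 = (n - 2)*(n^2 + 6*n + 8) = (n - 2)*(n + 2)*(n + 4)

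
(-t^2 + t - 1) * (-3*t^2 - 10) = 3*t^4 - 3*t^3 + 13*t^2 - 10*t + 10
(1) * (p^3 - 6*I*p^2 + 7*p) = p^3 - 6*I*p^2 + 7*p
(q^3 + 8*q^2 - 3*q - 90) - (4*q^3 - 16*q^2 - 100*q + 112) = -3*q^3 + 24*q^2 + 97*q - 202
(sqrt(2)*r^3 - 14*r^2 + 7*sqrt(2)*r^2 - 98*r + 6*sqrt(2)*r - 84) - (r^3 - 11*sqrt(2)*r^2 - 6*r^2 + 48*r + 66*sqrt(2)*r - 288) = -r^3 + sqrt(2)*r^3 - 8*r^2 + 18*sqrt(2)*r^2 - 146*r - 60*sqrt(2)*r + 204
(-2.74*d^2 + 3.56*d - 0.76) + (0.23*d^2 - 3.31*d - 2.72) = -2.51*d^2 + 0.25*d - 3.48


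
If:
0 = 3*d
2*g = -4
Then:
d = 0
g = -2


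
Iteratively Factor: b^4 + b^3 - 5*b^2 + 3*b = (b + 3)*(b^3 - 2*b^2 + b) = (b - 1)*(b + 3)*(b^2 - b) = (b - 1)^2*(b + 3)*(b)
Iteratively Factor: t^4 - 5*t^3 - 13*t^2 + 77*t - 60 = (t + 4)*(t^3 - 9*t^2 + 23*t - 15) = (t - 5)*(t + 4)*(t^2 - 4*t + 3) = (t - 5)*(t - 3)*(t + 4)*(t - 1)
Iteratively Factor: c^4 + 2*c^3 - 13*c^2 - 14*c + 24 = (c - 3)*(c^3 + 5*c^2 + 2*c - 8) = (c - 3)*(c - 1)*(c^2 + 6*c + 8) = (c - 3)*(c - 1)*(c + 2)*(c + 4)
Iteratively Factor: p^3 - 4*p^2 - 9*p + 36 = (p - 3)*(p^2 - p - 12) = (p - 3)*(p + 3)*(p - 4)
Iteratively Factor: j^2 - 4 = (j + 2)*(j - 2)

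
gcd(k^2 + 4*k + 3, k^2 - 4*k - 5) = k + 1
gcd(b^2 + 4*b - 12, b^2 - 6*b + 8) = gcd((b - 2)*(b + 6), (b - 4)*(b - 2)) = b - 2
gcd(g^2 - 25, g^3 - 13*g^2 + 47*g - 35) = g - 5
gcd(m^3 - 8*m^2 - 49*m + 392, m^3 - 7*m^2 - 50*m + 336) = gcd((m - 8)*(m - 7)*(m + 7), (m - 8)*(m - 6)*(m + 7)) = m^2 - m - 56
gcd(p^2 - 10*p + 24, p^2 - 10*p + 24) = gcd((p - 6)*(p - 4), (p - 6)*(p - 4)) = p^2 - 10*p + 24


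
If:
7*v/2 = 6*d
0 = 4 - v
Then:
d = 7/3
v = 4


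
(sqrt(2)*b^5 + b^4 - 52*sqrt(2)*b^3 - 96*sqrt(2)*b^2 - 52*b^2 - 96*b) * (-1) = -sqrt(2)*b^5 - b^4 + 52*sqrt(2)*b^3 + 52*b^2 + 96*sqrt(2)*b^2 + 96*b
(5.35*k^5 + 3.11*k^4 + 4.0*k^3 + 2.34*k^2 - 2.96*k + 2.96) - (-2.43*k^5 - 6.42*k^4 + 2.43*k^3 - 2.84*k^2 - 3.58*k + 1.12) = 7.78*k^5 + 9.53*k^4 + 1.57*k^3 + 5.18*k^2 + 0.62*k + 1.84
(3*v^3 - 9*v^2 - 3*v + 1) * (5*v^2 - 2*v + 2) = 15*v^5 - 51*v^4 + 9*v^3 - 7*v^2 - 8*v + 2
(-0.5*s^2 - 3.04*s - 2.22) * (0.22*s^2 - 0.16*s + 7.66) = -0.11*s^4 - 0.5888*s^3 - 3.832*s^2 - 22.9312*s - 17.0052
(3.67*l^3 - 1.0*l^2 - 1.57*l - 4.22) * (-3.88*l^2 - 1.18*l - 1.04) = -14.2396*l^5 - 0.4506*l^4 + 3.4548*l^3 + 19.2662*l^2 + 6.6124*l + 4.3888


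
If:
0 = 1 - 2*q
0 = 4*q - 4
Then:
No Solution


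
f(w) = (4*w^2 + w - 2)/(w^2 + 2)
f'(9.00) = 0.01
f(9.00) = 3.99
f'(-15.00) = -0.01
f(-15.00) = 3.89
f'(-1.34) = -1.85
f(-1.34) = 1.01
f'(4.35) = 0.16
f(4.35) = 3.73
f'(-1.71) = -1.45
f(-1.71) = 1.62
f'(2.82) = 0.51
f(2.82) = 3.28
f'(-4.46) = -0.22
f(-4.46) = 3.34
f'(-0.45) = -1.48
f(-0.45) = -0.74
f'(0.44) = 2.20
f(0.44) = -0.36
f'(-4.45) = -0.22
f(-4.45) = 3.34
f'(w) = -2*w*(4*w^2 + w - 2)/(w^2 + 2)^2 + (8*w + 1)/(w^2 + 2) = (-w^2 + 20*w + 2)/(w^4 + 4*w^2 + 4)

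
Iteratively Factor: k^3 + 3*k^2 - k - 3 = (k + 3)*(k^2 - 1) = (k + 1)*(k + 3)*(k - 1)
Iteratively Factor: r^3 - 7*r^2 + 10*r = (r - 5)*(r^2 - 2*r) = (r - 5)*(r - 2)*(r)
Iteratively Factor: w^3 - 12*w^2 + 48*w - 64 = (w - 4)*(w^2 - 8*w + 16) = (w - 4)^2*(w - 4)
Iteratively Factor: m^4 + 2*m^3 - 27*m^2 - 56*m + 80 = (m - 5)*(m^3 + 7*m^2 + 8*m - 16) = (m - 5)*(m - 1)*(m^2 + 8*m + 16) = (m - 5)*(m - 1)*(m + 4)*(m + 4)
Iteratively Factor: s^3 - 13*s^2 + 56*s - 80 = (s - 4)*(s^2 - 9*s + 20) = (s - 5)*(s - 4)*(s - 4)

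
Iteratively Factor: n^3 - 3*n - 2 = (n + 1)*(n^2 - n - 2) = (n - 2)*(n + 1)*(n + 1)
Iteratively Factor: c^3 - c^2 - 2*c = (c + 1)*(c^2 - 2*c) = (c - 2)*(c + 1)*(c)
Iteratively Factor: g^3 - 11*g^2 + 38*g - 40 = (g - 4)*(g^2 - 7*g + 10) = (g - 5)*(g - 4)*(g - 2)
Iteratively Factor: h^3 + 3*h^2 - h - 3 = (h - 1)*(h^2 + 4*h + 3) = (h - 1)*(h + 3)*(h + 1)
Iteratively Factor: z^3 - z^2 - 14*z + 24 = (z + 4)*(z^2 - 5*z + 6) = (z - 2)*(z + 4)*(z - 3)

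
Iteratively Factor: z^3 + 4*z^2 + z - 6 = (z + 3)*(z^2 + z - 2) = (z + 2)*(z + 3)*(z - 1)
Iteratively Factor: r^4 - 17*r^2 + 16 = (r + 1)*(r^3 - r^2 - 16*r + 16) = (r + 1)*(r + 4)*(r^2 - 5*r + 4) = (r - 4)*(r + 1)*(r + 4)*(r - 1)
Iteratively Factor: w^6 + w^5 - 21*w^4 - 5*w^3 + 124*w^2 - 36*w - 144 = (w + 4)*(w^5 - 3*w^4 - 9*w^3 + 31*w^2 - 36) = (w - 2)*(w + 4)*(w^4 - w^3 - 11*w^2 + 9*w + 18) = (w - 2)^2*(w + 4)*(w^3 + w^2 - 9*w - 9) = (w - 2)^2*(w + 3)*(w + 4)*(w^2 - 2*w - 3) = (w - 3)*(w - 2)^2*(w + 3)*(w + 4)*(w + 1)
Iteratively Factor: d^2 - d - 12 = (d + 3)*(d - 4)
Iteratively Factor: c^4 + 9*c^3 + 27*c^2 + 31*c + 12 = (c + 4)*(c^3 + 5*c^2 + 7*c + 3) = (c + 3)*(c + 4)*(c^2 + 2*c + 1) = (c + 1)*(c + 3)*(c + 4)*(c + 1)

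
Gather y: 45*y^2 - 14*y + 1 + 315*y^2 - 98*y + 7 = 360*y^2 - 112*y + 8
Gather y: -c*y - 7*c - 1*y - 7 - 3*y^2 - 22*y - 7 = -7*c - 3*y^2 + y*(-c - 23) - 14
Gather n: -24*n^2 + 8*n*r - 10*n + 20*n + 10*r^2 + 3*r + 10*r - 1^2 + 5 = -24*n^2 + n*(8*r + 10) + 10*r^2 + 13*r + 4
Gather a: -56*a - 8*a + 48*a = -16*a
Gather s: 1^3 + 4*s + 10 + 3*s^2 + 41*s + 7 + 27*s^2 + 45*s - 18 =30*s^2 + 90*s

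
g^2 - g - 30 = (g - 6)*(g + 5)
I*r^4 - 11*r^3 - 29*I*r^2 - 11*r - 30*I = (r + I)*(r + 5*I)*(r + 6*I)*(I*r + 1)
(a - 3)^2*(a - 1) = a^3 - 7*a^2 + 15*a - 9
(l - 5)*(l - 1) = l^2 - 6*l + 5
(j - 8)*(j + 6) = j^2 - 2*j - 48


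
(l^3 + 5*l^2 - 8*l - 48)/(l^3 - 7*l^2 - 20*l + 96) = (l + 4)/(l - 8)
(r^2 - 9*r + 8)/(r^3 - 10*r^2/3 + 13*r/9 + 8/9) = 9*(r - 8)/(9*r^2 - 21*r - 8)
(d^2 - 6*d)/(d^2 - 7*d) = (d - 6)/(d - 7)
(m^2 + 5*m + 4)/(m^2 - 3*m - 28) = (m + 1)/(m - 7)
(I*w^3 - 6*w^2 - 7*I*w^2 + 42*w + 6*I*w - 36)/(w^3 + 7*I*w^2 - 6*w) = I*(w^2 - 7*w + 6)/(w*(w + I))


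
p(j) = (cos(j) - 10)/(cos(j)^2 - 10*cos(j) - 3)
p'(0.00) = 0.00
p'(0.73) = 0.60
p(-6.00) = 0.77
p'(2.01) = 49.23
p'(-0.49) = -0.33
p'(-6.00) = 0.17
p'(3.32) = -0.36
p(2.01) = -7.28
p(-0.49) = 0.83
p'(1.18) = 1.99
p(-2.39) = -2.22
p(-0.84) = 1.01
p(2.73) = -1.56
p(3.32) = -1.41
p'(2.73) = 1.00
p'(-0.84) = -0.79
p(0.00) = 0.75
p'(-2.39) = -3.44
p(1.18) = 1.44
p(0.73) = 0.94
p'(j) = (2*sin(j)*cos(j) - 10*sin(j))*(cos(j) - 10)/(cos(j)^2 - 10*cos(j) - 3)^2 - sin(j)/(cos(j)^2 - 10*cos(j) - 3)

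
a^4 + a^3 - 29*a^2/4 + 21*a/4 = a*(a - 3/2)*(a - 1)*(a + 7/2)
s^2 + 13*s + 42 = (s + 6)*(s + 7)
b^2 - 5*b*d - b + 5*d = (b - 1)*(b - 5*d)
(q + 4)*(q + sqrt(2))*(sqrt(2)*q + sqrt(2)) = sqrt(2)*q^3 + 2*q^2 + 5*sqrt(2)*q^2 + 4*sqrt(2)*q + 10*q + 8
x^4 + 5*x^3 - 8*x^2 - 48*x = x*(x - 3)*(x + 4)^2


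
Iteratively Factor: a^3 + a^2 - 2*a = (a + 2)*(a^2 - a) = (a - 1)*(a + 2)*(a)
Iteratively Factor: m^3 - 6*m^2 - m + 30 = (m + 2)*(m^2 - 8*m + 15) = (m - 3)*(m + 2)*(m - 5)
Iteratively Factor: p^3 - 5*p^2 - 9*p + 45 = (p + 3)*(p^2 - 8*p + 15) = (p - 5)*(p + 3)*(p - 3)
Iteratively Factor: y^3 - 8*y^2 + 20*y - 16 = (y - 2)*(y^2 - 6*y + 8) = (y - 4)*(y - 2)*(y - 2)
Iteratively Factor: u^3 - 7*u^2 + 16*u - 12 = (u - 2)*(u^2 - 5*u + 6) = (u - 3)*(u - 2)*(u - 2)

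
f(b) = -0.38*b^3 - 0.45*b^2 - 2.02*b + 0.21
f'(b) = -1.14*b^2 - 0.9*b - 2.02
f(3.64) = -31.43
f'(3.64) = -20.40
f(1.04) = -2.80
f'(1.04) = -4.19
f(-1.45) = 3.35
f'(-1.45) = -3.11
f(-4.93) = 44.76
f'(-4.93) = -25.29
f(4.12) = -42.33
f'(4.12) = -25.08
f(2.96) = -19.57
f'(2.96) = -14.67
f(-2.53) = 8.59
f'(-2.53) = -7.04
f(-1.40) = 3.20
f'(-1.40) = -2.99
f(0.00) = 0.21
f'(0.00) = -2.02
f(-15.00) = 1211.76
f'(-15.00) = -245.02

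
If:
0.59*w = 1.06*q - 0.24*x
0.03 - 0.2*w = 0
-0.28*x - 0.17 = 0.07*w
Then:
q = -0.06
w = 0.15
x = -0.64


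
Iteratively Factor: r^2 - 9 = (r + 3)*(r - 3)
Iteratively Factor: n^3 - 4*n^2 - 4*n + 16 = (n + 2)*(n^2 - 6*n + 8) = (n - 4)*(n + 2)*(n - 2)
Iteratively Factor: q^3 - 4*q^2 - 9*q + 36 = (q - 4)*(q^2 - 9) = (q - 4)*(q - 3)*(q + 3)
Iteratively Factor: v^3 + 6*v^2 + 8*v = (v)*(v^2 + 6*v + 8) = v*(v + 4)*(v + 2)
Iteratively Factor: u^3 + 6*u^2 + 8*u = (u + 2)*(u^2 + 4*u) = (u + 2)*(u + 4)*(u)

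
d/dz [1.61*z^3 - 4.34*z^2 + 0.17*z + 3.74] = 4.83*z^2 - 8.68*z + 0.17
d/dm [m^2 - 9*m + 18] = 2*m - 9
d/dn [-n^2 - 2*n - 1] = -2*n - 2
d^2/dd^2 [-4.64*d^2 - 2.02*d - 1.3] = -9.28000000000000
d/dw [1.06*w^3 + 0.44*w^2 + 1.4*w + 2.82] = 3.18*w^2 + 0.88*w + 1.4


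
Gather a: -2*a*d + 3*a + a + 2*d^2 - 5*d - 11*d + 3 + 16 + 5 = a*(4 - 2*d) + 2*d^2 - 16*d + 24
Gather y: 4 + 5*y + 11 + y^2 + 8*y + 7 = y^2 + 13*y + 22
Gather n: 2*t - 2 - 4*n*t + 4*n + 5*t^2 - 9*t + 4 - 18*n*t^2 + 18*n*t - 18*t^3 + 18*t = n*(-18*t^2 + 14*t + 4) - 18*t^3 + 5*t^2 + 11*t + 2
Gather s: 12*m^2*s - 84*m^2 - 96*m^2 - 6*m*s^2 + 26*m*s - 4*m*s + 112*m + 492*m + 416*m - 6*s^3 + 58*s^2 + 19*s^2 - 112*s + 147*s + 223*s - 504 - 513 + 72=-180*m^2 + 1020*m - 6*s^3 + s^2*(77 - 6*m) + s*(12*m^2 + 22*m + 258) - 945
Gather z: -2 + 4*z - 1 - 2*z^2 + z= -2*z^2 + 5*z - 3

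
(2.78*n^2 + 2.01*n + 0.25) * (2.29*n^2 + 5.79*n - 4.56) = 6.3662*n^4 + 20.6991*n^3 - 0.4664*n^2 - 7.7181*n - 1.14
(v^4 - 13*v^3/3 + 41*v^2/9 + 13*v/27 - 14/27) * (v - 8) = v^5 - 37*v^4/3 + 353*v^3/9 - 971*v^2/27 - 118*v/27 + 112/27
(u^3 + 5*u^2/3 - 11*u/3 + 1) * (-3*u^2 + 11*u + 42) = -3*u^5 + 6*u^4 + 214*u^3/3 + 80*u^2/3 - 143*u + 42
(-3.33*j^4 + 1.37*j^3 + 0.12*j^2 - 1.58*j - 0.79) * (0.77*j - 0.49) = -2.5641*j^5 + 2.6866*j^4 - 0.5789*j^3 - 1.2754*j^2 + 0.1659*j + 0.3871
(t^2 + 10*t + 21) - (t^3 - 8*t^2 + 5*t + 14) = -t^3 + 9*t^2 + 5*t + 7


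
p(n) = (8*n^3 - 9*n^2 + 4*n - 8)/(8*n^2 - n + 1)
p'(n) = (1 - 16*n)*(8*n^3 - 9*n^2 + 4*n - 8)/(8*n^2 - n + 1)^2 + (24*n^2 - 18*n + 4)/(8*n^2 - n + 1) = (64*n^4 - 16*n^3 + n^2 + 110*n - 4)/(64*n^4 - 16*n^3 + 17*n^2 - 2*n + 1)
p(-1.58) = -3.03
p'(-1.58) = 0.56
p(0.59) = -2.23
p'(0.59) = 6.44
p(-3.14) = -4.30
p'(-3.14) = 0.93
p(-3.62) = -4.75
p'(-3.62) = 0.95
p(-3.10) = -4.26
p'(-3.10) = 0.92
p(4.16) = 3.17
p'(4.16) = 1.01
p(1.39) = 0.11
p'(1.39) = 1.53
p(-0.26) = -5.44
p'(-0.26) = -9.86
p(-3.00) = -4.17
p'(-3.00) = 0.92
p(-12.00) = -13.03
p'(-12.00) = 1.00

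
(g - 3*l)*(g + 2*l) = g^2 - g*l - 6*l^2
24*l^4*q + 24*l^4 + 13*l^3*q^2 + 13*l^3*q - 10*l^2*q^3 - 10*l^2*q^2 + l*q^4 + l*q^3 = (-8*l + q)*(-3*l + q)*(l + q)*(l*q + l)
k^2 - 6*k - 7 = (k - 7)*(k + 1)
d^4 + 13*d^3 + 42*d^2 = d^2*(d + 6)*(d + 7)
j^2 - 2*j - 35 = (j - 7)*(j + 5)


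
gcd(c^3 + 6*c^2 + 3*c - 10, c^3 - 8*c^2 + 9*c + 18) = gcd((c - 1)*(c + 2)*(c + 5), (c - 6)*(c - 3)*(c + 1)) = 1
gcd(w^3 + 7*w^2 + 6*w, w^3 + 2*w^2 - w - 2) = w + 1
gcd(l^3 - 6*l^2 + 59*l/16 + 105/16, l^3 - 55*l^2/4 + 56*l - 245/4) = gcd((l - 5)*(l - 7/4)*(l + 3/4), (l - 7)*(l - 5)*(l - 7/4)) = l^2 - 27*l/4 + 35/4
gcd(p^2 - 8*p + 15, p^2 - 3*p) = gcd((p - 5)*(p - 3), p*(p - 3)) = p - 3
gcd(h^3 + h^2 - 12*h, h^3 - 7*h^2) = h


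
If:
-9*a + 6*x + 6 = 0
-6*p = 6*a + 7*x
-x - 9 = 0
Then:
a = -16/3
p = 95/6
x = -9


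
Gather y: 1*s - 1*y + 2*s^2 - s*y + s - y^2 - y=2*s^2 + 2*s - y^2 + y*(-s - 2)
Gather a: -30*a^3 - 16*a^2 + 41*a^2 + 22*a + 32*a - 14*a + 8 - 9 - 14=-30*a^3 + 25*a^2 + 40*a - 15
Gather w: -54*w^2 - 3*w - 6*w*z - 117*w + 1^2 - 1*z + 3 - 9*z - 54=-54*w^2 + w*(-6*z - 120) - 10*z - 50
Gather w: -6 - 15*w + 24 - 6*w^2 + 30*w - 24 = -6*w^2 + 15*w - 6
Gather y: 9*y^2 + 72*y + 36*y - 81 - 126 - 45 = 9*y^2 + 108*y - 252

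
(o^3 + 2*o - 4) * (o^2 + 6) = o^5 + 8*o^3 - 4*o^2 + 12*o - 24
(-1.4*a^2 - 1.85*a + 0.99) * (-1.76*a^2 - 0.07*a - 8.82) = 2.464*a^4 + 3.354*a^3 + 10.7351*a^2 + 16.2477*a - 8.7318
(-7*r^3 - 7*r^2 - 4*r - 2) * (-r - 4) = 7*r^4 + 35*r^3 + 32*r^2 + 18*r + 8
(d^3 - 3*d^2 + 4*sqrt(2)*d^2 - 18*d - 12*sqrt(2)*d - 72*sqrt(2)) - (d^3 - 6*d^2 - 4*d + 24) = 3*d^2 + 4*sqrt(2)*d^2 - 12*sqrt(2)*d - 14*d - 72*sqrt(2) - 24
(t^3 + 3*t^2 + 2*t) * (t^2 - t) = t^5 + 2*t^4 - t^3 - 2*t^2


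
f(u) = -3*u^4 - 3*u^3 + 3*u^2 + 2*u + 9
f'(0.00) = 2.00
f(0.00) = 9.00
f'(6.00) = -2878.00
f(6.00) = -4407.00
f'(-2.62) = 140.32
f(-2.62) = -63.05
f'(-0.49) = -1.69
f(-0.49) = 8.92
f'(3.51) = -606.74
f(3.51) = -532.10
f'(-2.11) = 62.00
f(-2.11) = -13.15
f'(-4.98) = 1230.99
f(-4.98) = -1401.22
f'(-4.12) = 663.72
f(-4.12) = -602.90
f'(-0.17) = 0.78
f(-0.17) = 8.76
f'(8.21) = -7196.03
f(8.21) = -15062.47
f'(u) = -12*u^3 - 9*u^2 + 6*u + 2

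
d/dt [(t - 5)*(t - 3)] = 2*t - 8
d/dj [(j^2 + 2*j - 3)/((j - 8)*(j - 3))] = (-13*j^2 + 54*j + 15)/(j^4 - 22*j^3 + 169*j^2 - 528*j + 576)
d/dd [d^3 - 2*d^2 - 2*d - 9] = 3*d^2 - 4*d - 2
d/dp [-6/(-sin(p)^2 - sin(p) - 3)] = -6*(2*sin(p) + 1)*cos(p)/(sin(p)^2 + sin(p) + 3)^2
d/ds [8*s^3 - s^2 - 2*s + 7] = 24*s^2 - 2*s - 2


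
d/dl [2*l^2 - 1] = 4*l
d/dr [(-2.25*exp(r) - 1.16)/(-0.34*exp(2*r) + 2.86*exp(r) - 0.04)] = (-0.765*exp(2*r) - 0.7888*exp(r) + 3.4076)*exp(r)/(0.1156*exp(4*r) - 1.9448*exp(3*r) + 8.2068*exp(2*r) - 0.2288*exp(r) + 0.0016)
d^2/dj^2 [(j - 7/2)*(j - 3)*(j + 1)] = 6*j - 11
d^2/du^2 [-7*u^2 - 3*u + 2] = -14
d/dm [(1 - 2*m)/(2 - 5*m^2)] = 2*(-5*m^2 + 5*m - 2)/(25*m^4 - 20*m^2 + 4)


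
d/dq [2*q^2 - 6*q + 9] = 4*q - 6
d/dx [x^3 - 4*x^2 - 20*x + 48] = 3*x^2 - 8*x - 20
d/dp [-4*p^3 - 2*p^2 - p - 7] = -12*p^2 - 4*p - 1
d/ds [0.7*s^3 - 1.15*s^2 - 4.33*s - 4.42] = 2.1*s^2 - 2.3*s - 4.33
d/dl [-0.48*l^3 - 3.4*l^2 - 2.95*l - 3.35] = -1.44*l^2 - 6.8*l - 2.95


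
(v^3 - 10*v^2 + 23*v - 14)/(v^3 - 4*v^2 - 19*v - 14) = (v^2 - 3*v + 2)/(v^2 + 3*v + 2)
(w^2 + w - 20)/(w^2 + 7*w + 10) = (w - 4)/(w + 2)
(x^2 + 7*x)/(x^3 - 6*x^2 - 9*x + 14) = x*(x + 7)/(x^3 - 6*x^2 - 9*x + 14)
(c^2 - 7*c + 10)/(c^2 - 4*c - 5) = (c - 2)/(c + 1)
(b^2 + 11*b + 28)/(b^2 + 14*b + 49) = (b + 4)/(b + 7)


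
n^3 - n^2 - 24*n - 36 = (n - 6)*(n + 2)*(n + 3)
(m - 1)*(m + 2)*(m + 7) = m^3 + 8*m^2 + 5*m - 14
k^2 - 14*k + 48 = (k - 8)*(k - 6)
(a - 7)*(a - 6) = a^2 - 13*a + 42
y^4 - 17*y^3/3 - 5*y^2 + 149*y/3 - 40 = (y - 5)*(y - 8/3)*(y - 1)*(y + 3)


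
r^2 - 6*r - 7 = (r - 7)*(r + 1)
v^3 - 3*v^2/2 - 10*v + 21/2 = (v - 7/2)*(v - 1)*(v + 3)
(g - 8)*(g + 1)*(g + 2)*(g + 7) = g^4 + 2*g^3 - 57*g^2 - 170*g - 112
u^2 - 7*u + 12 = (u - 4)*(u - 3)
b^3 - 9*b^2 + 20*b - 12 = (b - 6)*(b - 2)*(b - 1)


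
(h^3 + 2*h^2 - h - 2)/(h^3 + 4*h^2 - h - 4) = (h + 2)/(h + 4)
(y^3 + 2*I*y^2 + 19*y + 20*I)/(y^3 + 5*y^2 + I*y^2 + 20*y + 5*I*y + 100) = (y + I)/(y + 5)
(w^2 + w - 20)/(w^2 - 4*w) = (w + 5)/w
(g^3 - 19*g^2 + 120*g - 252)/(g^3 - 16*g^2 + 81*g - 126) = (g - 6)/(g - 3)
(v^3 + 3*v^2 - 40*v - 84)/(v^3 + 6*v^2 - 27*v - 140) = (v^2 - 4*v - 12)/(v^2 - v - 20)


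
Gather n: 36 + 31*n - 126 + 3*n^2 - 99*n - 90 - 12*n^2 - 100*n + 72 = -9*n^2 - 168*n - 108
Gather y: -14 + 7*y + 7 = 7*y - 7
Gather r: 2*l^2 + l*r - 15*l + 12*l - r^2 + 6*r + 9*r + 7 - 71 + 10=2*l^2 - 3*l - r^2 + r*(l + 15) - 54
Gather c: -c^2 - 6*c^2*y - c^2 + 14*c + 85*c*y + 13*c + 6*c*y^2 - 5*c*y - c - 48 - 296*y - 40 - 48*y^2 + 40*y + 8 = c^2*(-6*y - 2) + c*(6*y^2 + 80*y + 26) - 48*y^2 - 256*y - 80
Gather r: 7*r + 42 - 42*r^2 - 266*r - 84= -42*r^2 - 259*r - 42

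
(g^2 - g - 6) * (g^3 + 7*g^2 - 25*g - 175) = g^5 + 6*g^4 - 38*g^3 - 192*g^2 + 325*g + 1050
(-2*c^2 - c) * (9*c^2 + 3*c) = -18*c^4 - 15*c^3 - 3*c^2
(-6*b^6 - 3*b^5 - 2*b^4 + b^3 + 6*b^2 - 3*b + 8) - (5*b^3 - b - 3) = -6*b^6 - 3*b^5 - 2*b^4 - 4*b^3 + 6*b^2 - 2*b + 11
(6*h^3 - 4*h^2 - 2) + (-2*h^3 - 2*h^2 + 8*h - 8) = 4*h^3 - 6*h^2 + 8*h - 10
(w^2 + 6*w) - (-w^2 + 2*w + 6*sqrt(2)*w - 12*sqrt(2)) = 2*w^2 - 6*sqrt(2)*w + 4*w + 12*sqrt(2)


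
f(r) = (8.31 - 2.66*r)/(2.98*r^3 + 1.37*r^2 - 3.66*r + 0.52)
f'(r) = (8.31 - 2.66*r)*(-8.94*r^2 - 2.74*r + 3.66)/(2.98*r^3 + 1.37*r^2 - 3.66*r + 0.52)^2 - 2.66/(2.98*r^3 + 1.37*r^2 - 3.66*r + 0.52)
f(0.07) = 29.92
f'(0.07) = 367.51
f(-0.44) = 4.43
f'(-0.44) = 5.24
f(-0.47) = 4.28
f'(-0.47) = 4.51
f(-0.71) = 3.72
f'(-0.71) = 0.52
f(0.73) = -24.26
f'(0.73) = -276.86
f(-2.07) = -1.11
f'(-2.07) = -2.36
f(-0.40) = 4.66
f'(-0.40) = 6.38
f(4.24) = -0.01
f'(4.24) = -0.00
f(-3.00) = -0.29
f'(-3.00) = -0.30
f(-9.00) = -0.02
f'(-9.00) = -0.00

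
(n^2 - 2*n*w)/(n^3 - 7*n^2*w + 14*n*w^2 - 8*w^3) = n/(n^2 - 5*n*w + 4*w^2)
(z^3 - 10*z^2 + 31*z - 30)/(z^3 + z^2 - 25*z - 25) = (z^2 - 5*z + 6)/(z^2 + 6*z + 5)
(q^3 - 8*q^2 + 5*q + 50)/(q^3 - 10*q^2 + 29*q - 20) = (q^2 - 3*q - 10)/(q^2 - 5*q + 4)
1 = 1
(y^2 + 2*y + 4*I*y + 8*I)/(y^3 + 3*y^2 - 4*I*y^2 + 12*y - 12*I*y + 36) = (y^2 + y*(2 + 4*I) + 8*I)/(y^3 + y^2*(3 - 4*I) + y*(12 - 12*I) + 36)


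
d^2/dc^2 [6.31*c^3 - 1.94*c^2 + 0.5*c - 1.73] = 37.86*c - 3.88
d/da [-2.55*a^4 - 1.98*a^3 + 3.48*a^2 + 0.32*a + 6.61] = -10.2*a^3 - 5.94*a^2 + 6.96*a + 0.32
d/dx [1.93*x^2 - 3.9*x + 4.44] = 3.86*x - 3.9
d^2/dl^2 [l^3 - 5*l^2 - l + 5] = 6*l - 10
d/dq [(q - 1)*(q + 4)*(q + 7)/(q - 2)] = 2*(q^3 + 2*q^2 - 20*q - 3)/(q^2 - 4*q + 4)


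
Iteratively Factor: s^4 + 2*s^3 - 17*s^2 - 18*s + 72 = (s + 3)*(s^3 - s^2 - 14*s + 24) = (s - 2)*(s + 3)*(s^2 + s - 12) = (s - 3)*(s - 2)*(s + 3)*(s + 4)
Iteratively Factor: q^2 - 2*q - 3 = (q + 1)*(q - 3)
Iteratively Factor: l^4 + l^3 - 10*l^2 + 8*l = (l - 2)*(l^3 + 3*l^2 - 4*l) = l*(l - 2)*(l^2 + 3*l - 4) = l*(l - 2)*(l - 1)*(l + 4)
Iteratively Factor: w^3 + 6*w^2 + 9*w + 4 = (w + 4)*(w^2 + 2*w + 1) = (w + 1)*(w + 4)*(w + 1)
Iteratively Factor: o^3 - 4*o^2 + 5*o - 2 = (o - 2)*(o^2 - 2*o + 1) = (o - 2)*(o - 1)*(o - 1)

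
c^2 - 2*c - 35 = (c - 7)*(c + 5)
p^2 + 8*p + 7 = (p + 1)*(p + 7)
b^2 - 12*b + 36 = (b - 6)^2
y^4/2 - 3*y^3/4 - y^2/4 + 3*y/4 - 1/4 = (y/2 + 1/2)*(y - 1)^2*(y - 1/2)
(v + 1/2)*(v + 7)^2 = v^3 + 29*v^2/2 + 56*v + 49/2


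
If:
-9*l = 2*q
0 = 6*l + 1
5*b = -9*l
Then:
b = 3/10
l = -1/6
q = 3/4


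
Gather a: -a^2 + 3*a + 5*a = -a^2 + 8*a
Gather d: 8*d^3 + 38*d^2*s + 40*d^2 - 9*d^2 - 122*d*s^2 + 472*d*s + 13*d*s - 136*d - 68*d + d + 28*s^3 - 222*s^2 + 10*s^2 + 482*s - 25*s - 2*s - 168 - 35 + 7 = 8*d^3 + d^2*(38*s + 31) + d*(-122*s^2 + 485*s - 203) + 28*s^3 - 212*s^2 + 455*s - 196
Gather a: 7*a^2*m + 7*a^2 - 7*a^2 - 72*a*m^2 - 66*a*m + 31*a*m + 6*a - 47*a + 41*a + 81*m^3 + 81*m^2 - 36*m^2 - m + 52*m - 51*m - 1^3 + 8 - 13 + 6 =7*a^2*m + a*(-72*m^2 - 35*m) + 81*m^3 + 45*m^2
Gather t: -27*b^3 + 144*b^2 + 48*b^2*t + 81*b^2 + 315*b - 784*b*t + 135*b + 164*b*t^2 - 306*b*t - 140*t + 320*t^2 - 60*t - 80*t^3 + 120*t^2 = -27*b^3 + 225*b^2 + 450*b - 80*t^3 + t^2*(164*b + 440) + t*(48*b^2 - 1090*b - 200)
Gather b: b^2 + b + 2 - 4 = b^2 + b - 2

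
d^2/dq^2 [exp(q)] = exp(q)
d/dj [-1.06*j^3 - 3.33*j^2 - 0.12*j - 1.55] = -3.18*j^2 - 6.66*j - 0.12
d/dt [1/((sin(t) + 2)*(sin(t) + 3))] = -(2*sin(t) + 5)*cos(t)/((sin(t) + 2)^2*(sin(t) + 3)^2)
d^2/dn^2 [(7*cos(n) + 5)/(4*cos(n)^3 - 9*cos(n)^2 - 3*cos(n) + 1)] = (18*(7*cos(n) + 5)*(-4*cos(n)^2 + 6*cos(n) + 1)^2*sin(n)^2 - 7*(9*sin(n)^2 + cos(3*n) - 8)^2*cos(n) + 3*(-9*cos(2*n) + 2*cos(3*n) - 7)*(28*(1 - cos(2*n))^2 + 3*cos(2*n) - 54*cos(3*n) + 21*cos(4*n) - 42)/4)/(9*sin(n)^2 + cos(3*n) - 8)^3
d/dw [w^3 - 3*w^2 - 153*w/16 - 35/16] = 3*w^2 - 6*w - 153/16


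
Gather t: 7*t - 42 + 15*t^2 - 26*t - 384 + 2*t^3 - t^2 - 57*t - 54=2*t^3 + 14*t^2 - 76*t - 480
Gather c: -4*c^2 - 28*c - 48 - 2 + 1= -4*c^2 - 28*c - 49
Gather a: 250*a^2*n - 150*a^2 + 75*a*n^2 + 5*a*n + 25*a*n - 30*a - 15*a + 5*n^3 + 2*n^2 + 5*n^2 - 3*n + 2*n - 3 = a^2*(250*n - 150) + a*(75*n^2 + 30*n - 45) + 5*n^3 + 7*n^2 - n - 3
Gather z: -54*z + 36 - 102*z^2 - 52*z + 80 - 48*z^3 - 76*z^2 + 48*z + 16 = -48*z^3 - 178*z^2 - 58*z + 132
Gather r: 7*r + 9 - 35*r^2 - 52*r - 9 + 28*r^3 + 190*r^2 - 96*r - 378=28*r^3 + 155*r^2 - 141*r - 378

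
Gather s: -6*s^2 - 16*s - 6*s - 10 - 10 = -6*s^2 - 22*s - 20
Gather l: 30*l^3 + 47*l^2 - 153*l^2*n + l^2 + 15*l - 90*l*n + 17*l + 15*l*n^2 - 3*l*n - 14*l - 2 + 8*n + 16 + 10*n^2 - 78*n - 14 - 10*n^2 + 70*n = 30*l^3 + l^2*(48 - 153*n) + l*(15*n^2 - 93*n + 18)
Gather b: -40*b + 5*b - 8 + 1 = -35*b - 7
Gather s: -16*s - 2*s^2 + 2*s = -2*s^2 - 14*s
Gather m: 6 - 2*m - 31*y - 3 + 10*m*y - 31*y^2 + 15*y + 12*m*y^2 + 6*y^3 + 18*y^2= m*(12*y^2 + 10*y - 2) + 6*y^3 - 13*y^2 - 16*y + 3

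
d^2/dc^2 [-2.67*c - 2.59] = 0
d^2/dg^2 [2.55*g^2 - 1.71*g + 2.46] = 5.10000000000000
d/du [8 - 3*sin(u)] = -3*cos(u)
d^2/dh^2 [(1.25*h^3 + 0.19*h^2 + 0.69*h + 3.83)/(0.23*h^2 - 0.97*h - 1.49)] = (1.11022302462516e-16*h^5 + 4.44089209850063e-16*h^4 + 3.36678*h^3 + 12.44607*h^2 + 12.94269*h + 8.6815)/(0.012167*h^6 - 0.153939*h^5 + 0.412758*h^4 + 1.081841*h^3 - 2.673954*h^2 - 6.460491*h - 3.307949)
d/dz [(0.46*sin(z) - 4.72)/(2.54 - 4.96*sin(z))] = -22.2428*cos(z)/(4.96*sin(z) - 2.54)^2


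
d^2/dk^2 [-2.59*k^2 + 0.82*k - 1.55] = -5.18000000000000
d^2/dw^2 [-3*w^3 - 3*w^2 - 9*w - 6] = -18*w - 6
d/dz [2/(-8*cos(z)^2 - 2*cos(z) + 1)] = -4*(8*cos(z) + 1)*sin(z)/(8*cos(z)^2 + 2*cos(z) - 1)^2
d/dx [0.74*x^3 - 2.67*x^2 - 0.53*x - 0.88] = 2.22*x^2 - 5.34*x - 0.53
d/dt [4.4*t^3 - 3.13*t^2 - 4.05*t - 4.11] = 13.2*t^2 - 6.26*t - 4.05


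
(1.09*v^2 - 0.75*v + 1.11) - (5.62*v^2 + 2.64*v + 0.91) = -4.53*v^2 - 3.39*v + 0.2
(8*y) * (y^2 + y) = 8*y^3 + 8*y^2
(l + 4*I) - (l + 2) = -2 + 4*I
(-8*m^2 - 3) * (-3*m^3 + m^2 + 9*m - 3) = 24*m^5 - 8*m^4 - 63*m^3 + 21*m^2 - 27*m + 9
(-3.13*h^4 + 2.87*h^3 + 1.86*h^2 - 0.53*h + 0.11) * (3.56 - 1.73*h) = 5.4149*h^5 - 16.1079*h^4 + 6.9994*h^3 + 7.5385*h^2 - 2.0771*h + 0.3916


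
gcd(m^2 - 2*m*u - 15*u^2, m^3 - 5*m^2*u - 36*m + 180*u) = -m + 5*u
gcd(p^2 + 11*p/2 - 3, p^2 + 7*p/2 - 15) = p + 6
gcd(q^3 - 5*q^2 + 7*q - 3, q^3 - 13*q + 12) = q^2 - 4*q + 3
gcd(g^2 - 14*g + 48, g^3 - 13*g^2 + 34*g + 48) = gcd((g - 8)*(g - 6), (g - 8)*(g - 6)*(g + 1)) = g^2 - 14*g + 48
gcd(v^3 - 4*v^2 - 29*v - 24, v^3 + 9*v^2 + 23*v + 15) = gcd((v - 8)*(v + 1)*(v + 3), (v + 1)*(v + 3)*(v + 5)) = v^2 + 4*v + 3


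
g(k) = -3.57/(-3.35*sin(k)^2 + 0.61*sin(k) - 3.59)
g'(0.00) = 0.17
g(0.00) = 0.99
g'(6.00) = 0.53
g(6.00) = 0.89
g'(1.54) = -0.02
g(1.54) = 0.56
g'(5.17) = 0.22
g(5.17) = 0.52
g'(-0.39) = 0.56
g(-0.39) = 0.83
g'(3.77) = -0.50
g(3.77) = 0.70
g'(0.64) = -0.50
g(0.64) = 0.81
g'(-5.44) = -0.42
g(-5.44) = 0.71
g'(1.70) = 0.07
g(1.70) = 0.57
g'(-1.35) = 0.10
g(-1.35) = 0.48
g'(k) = -3.57*(6.7*sin(k)*cos(k) - 0.61*cos(k))/(-3.35*sin(k)^2 + 0.61*sin(k) - 3.59)^2 = (2.1777 - 23.919*sin(k))*cos(k)/(3.35*sin(k)^2 - 0.61*sin(k) + 3.59)^2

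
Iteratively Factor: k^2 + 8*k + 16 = (k + 4)*(k + 4)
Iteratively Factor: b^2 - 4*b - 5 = (b + 1)*(b - 5)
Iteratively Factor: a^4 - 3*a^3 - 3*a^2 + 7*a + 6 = (a - 2)*(a^3 - a^2 - 5*a - 3) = (a - 2)*(a + 1)*(a^2 - 2*a - 3) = (a - 2)*(a + 1)^2*(a - 3)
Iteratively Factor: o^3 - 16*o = (o)*(o^2 - 16) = o*(o - 4)*(o + 4)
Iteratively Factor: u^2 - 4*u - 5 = (u + 1)*(u - 5)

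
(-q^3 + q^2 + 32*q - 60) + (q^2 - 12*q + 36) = -q^3 + 2*q^2 + 20*q - 24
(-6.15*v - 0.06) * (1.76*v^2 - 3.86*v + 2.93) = -10.824*v^3 + 23.6334*v^2 - 17.7879*v - 0.1758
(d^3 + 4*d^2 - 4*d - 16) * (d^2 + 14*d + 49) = d^5 + 18*d^4 + 101*d^3 + 124*d^2 - 420*d - 784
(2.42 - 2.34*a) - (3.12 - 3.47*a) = 1.13*a - 0.7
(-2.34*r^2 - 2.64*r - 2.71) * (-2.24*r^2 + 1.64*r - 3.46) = 5.2416*r^4 + 2.076*r^3 + 9.8372*r^2 + 4.69*r + 9.3766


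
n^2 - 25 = (n - 5)*(n + 5)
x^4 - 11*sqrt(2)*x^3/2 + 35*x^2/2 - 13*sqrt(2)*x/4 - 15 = (x - 5*sqrt(2)/2)*(x - 2*sqrt(2))*(x - 3*sqrt(2)/2)*(x + sqrt(2)/2)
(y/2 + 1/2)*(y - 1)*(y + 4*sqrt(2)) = y^3/2 + 2*sqrt(2)*y^2 - y/2 - 2*sqrt(2)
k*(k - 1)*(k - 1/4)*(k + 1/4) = k^4 - k^3 - k^2/16 + k/16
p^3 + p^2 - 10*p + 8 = (p - 2)*(p - 1)*(p + 4)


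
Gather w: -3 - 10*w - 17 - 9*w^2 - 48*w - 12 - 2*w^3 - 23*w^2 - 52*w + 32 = -2*w^3 - 32*w^2 - 110*w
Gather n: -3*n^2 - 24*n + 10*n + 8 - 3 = -3*n^2 - 14*n + 5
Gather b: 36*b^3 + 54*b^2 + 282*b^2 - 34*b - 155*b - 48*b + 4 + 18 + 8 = 36*b^3 + 336*b^2 - 237*b + 30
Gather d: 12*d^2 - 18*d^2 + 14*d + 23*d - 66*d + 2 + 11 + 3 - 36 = -6*d^2 - 29*d - 20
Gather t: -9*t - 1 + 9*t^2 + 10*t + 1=9*t^2 + t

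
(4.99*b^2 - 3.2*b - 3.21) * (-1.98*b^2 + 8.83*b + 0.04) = -9.8802*b^4 + 50.3977*b^3 - 21.7006*b^2 - 28.4723*b - 0.1284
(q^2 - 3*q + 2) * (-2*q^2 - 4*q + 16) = -2*q^4 + 2*q^3 + 24*q^2 - 56*q + 32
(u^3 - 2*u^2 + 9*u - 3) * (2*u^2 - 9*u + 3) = 2*u^5 - 13*u^4 + 39*u^3 - 93*u^2 + 54*u - 9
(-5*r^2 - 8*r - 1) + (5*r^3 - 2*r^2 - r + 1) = 5*r^3 - 7*r^2 - 9*r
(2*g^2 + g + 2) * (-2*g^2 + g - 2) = -4*g^4 - 7*g^2 - 4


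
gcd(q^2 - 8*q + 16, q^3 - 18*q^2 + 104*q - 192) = q - 4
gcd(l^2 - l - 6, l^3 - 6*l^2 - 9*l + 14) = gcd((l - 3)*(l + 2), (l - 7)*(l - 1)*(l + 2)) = l + 2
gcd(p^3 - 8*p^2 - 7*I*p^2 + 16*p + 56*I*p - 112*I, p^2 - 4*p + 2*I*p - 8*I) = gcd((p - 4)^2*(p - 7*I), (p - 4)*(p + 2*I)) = p - 4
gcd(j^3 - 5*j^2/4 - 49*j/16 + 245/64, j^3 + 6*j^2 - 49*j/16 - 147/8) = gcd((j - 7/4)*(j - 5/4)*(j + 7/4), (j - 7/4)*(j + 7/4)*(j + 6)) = j^2 - 49/16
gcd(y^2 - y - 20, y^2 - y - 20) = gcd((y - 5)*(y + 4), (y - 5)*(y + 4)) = y^2 - y - 20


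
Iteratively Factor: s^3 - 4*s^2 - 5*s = (s)*(s^2 - 4*s - 5) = s*(s + 1)*(s - 5)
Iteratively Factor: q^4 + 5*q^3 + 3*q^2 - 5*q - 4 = (q + 1)*(q^3 + 4*q^2 - q - 4) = (q - 1)*(q + 1)*(q^2 + 5*q + 4) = (q - 1)*(q + 1)^2*(q + 4)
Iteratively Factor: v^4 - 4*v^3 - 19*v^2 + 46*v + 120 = (v + 2)*(v^3 - 6*v^2 - 7*v + 60) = (v - 5)*(v + 2)*(v^2 - v - 12) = (v - 5)*(v + 2)*(v + 3)*(v - 4)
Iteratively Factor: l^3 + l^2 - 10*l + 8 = (l - 2)*(l^2 + 3*l - 4) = (l - 2)*(l - 1)*(l + 4)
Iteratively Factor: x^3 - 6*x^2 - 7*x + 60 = (x - 4)*(x^2 - 2*x - 15) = (x - 4)*(x + 3)*(x - 5)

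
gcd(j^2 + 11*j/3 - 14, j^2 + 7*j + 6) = j + 6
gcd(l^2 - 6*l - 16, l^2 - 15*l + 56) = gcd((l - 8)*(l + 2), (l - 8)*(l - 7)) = l - 8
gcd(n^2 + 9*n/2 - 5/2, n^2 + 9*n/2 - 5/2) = n^2 + 9*n/2 - 5/2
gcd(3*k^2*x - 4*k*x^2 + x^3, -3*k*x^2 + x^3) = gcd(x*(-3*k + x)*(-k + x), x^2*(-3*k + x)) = -3*k*x + x^2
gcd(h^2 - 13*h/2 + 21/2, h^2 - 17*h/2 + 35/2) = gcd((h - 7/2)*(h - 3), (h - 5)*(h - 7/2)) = h - 7/2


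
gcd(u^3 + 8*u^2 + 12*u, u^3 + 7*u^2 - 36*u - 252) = u + 6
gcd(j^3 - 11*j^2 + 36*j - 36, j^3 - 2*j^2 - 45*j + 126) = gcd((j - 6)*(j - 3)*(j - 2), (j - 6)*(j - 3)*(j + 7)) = j^2 - 9*j + 18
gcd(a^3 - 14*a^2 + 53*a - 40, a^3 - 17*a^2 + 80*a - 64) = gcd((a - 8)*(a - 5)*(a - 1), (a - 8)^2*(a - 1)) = a^2 - 9*a + 8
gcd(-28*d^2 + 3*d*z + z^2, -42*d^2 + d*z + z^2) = 7*d + z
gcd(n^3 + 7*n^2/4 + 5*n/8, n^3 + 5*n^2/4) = n^2 + 5*n/4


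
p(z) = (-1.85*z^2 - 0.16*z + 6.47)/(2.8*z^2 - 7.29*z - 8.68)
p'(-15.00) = 0.01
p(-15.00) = -0.56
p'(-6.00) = 0.03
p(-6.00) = -0.44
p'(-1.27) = 2.94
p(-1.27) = 0.72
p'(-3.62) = 0.08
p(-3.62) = -0.32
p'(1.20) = 0.35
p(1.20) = -0.27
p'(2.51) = 1.45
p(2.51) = 0.60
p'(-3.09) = 0.12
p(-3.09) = -0.26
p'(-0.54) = 3.56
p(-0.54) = -1.53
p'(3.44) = 512.61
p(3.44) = 25.62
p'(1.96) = 0.63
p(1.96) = 0.08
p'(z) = (7.29 - 5.6*z)*(-1.85*z^2 - 0.16*z + 6.47)/(2.8*z^2 - 7.29*z - 8.68)^2 + (-3.7*z - 0.16)/(2.8*z^2 - 7.29*z - 8.68)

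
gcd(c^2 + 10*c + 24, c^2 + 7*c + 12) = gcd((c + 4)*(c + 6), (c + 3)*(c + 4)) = c + 4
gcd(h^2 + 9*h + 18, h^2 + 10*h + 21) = h + 3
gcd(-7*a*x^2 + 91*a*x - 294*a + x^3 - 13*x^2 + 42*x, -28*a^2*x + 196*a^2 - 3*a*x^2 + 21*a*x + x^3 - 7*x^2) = -7*a*x + 49*a + x^2 - 7*x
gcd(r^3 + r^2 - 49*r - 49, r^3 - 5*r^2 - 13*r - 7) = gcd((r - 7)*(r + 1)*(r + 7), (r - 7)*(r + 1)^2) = r^2 - 6*r - 7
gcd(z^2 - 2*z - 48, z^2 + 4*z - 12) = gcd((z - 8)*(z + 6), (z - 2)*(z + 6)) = z + 6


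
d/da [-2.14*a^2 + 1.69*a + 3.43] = 1.69 - 4.28*a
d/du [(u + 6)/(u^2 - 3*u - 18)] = u*(-u - 12)/(u^4 - 6*u^3 - 27*u^2 + 108*u + 324)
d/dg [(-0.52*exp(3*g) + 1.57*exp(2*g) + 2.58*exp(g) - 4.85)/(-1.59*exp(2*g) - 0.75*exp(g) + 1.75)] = (0.8268*exp(4*g) + 0.78*exp(3*g) + 0.194700000000001*exp(2*g) - 9.928*exp(g) + 0.877500000000001)*exp(g)/(2.5281*exp(4*g) + 2.385*exp(3*g) - 5.0025*exp(2*g) - 2.625*exp(g) + 3.0625)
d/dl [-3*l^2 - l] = -6*l - 1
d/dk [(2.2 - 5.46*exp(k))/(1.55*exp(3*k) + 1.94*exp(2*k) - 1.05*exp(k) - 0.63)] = (16.926*exp(3*k) + 0.362399999999997*exp(2*k) - 8.536*exp(k) + 5.7498)*exp(k)/(2.4025*exp(6*k) + 6.014*exp(5*k) + 0.508599999999999*exp(4*k) - 6.027*exp(3*k) - 1.3419*exp(2*k) + 1.323*exp(k) + 0.3969)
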